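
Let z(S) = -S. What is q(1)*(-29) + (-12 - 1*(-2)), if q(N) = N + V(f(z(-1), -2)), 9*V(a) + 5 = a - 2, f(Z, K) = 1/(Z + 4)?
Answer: -769/45 ≈ -17.089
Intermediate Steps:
f(Z, K) = 1/(4 + Z)
V(a) = -7/9 + a/9 (V(a) = -5/9 + (a - 2)/9 = -5/9 + (-2 + a)/9 = -5/9 + (-2/9 + a/9) = -7/9 + a/9)
q(N) = -34/45 + N (q(N) = N + (-7/9 + 1/(9*(4 - 1*(-1)))) = N + (-7/9 + 1/(9*(4 + 1))) = N + (-7/9 + (⅑)/5) = N + (-7/9 + (⅑)*(⅕)) = N + (-7/9 + 1/45) = N - 34/45 = -34/45 + N)
q(1)*(-29) + (-12 - 1*(-2)) = (-34/45 + 1)*(-29) + (-12 - 1*(-2)) = (11/45)*(-29) + (-12 + 2) = -319/45 - 10 = -769/45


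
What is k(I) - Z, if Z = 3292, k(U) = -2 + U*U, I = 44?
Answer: -1358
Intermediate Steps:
k(U) = -2 + U**2
k(I) - Z = (-2 + 44**2) - 1*3292 = (-2 + 1936) - 3292 = 1934 - 3292 = -1358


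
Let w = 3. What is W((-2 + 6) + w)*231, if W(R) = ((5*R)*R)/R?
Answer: 8085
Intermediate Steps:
W(R) = 5*R (W(R) = (5*R²)/R = 5*R)
W((-2 + 6) + w)*231 = (5*((-2 + 6) + 3))*231 = (5*(4 + 3))*231 = (5*7)*231 = 35*231 = 8085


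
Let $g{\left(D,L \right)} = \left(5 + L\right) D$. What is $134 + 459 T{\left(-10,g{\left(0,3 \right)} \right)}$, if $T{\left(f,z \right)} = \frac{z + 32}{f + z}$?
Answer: $- \frac{6674}{5} \approx -1334.8$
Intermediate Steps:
$g{\left(D,L \right)} = D \left(5 + L\right)$
$T{\left(f,z \right)} = \frac{32 + z}{f + z}$
$134 + 459 T{\left(-10,g{\left(0,3 \right)} \right)} = 134 + 459 \frac{32 + 0 \left(5 + 3\right)}{-10 + 0 \left(5 + 3\right)} = 134 + 459 \frac{32 + 0 \cdot 8}{-10 + 0 \cdot 8} = 134 + 459 \frac{32 + 0}{-10 + 0} = 134 + 459 \frac{1}{-10} \cdot 32 = 134 + 459 \left(\left(- \frac{1}{10}\right) 32\right) = 134 + 459 \left(- \frac{16}{5}\right) = 134 - \frac{7344}{5} = - \frac{6674}{5}$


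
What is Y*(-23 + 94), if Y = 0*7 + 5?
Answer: 355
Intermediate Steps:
Y = 5 (Y = 0 + 5 = 5)
Y*(-23 + 94) = 5*(-23 + 94) = 5*71 = 355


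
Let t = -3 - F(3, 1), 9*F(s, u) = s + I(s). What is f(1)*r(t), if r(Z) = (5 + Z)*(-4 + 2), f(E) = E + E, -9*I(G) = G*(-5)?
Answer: -160/27 ≈ -5.9259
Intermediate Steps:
I(G) = 5*G/9 (I(G) = -G*(-5)/9 = -(-5)*G/9 = 5*G/9)
F(s, u) = 14*s/81 (F(s, u) = (s + 5*s/9)/9 = (14*s/9)/9 = 14*s/81)
t = -95/27 (t = -3 - 14*3/81 = -3 - 1*14/27 = -3 - 14/27 = -95/27 ≈ -3.5185)
f(E) = 2*E
r(Z) = -10 - 2*Z (r(Z) = (5 + Z)*(-2) = -10 - 2*Z)
f(1)*r(t) = (2*1)*(-10 - 2*(-95/27)) = 2*(-10 + 190/27) = 2*(-80/27) = -160/27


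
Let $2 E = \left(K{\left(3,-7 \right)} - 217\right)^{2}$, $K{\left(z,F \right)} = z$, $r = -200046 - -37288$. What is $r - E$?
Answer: $-185656$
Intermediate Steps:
$r = -162758$ ($r = -200046 + 37288 = -162758$)
$E = 22898$ ($E = \frac{\left(3 - 217\right)^{2}}{2} = \frac{\left(-214\right)^{2}}{2} = \frac{1}{2} \cdot 45796 = 22898$)
$r - E = -162758 - 22898 = -185656$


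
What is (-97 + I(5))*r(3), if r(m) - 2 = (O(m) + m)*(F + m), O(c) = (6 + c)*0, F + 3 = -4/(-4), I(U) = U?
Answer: -460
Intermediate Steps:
F = -2 (F = -3 - 4/(-4) = -3 - 4*(-¼) = -3 + 1 = -2)
O(c) = 0
r(m) = 2 + m*(-2 + m) (r(m) = 2 + (0 + m)*(-2 + m) = 2 + m*(-2 + m))
(-97 + I(5))*r(3) = (-97 + 5)*(2 + 3² - 2*3) = -92*(2 + 9 - 6) = -92*5 = -460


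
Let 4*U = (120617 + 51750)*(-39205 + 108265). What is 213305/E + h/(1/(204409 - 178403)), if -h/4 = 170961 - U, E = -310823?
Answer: 96214926591672241783/310823 ≈ 3.0955e+14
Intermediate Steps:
U = 2975916255 (U = ((120617 + 51750)*(-39205 + 108265))/4 = (172367*69060)/4 = (¼)*11903665020 = 2975916255)
h = 11902981176 (h = -4*(170961 - 1*2975916255) = -4*(170961 - 2975916255) = -4*(-2975745294) = 11902981176)
213305/E + h/(1/(204409 - 178403)) = 213305/(-310823) + 11902981176/(1/(204409 - 178403)) = 213305*(-1/310823) + 11902981176/(1/26006) = -213305/310823 + 11902981176/(1/26006) = -213305/310823 + 11902981176*26006 = -213305/310823 + 309548928463056 = 96214926591672241783/310823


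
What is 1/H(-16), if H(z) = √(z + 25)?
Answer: ⅓ ≈ 0.33333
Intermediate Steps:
H(z) = √(25 + z)
1/H(-16) = 1/(√(25 - 16)) = 1/(√9) = 1/3 = ⅓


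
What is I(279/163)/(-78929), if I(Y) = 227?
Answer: -227/78929 ≈ -0.0028760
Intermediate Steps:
I(279/163)/(-78929) = 227/(-78929) = 227*(-1/78929) = -227/78929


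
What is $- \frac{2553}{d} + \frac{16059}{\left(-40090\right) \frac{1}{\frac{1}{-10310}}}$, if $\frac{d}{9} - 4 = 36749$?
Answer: $- \frac{349971393619}{45573120926100} \approx -0.0076793$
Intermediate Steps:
$d = 330777$ ($d = 36 + 9 \cdot 36749 = 36 + 330741 = 330777$)
$- \frac{2553}{d} + \frac{16059}{\left(-40090\right) \frac{1}{\frac{1}{-10310}}} = - \frac{2553}{330777} + \frac{16059}{\left(-40090\right) \frac{1}{\frac{1}{-10310}}} = \left(-2553\right) \frac{1}{330777} + \frac{16059}{\left(-40090\right) \frac{1}{- \frac{1}{10310}}} = - \frac{851}{110259} + \frac{16059}{\left(-40090\right) \left(-10310\right)} = - \frac{851}{110259} + \frac{16059}{413327900} = - \frac{349971393619}{45573120926100}$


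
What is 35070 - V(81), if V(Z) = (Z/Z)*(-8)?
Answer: 35078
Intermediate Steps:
V(Z) = -8 (V(Z) = 1*(-8) = -8)
35070 - V(81) = 35070 - 1*(-8) = 35070 + 8 = 35078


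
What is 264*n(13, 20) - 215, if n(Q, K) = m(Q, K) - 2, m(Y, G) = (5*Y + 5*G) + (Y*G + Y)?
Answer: 114889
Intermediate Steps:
m(Y, G) = 5*G + 6*Y + G*Y (m(Y, G) = (5*G + 5*Y) + (G*Y + Y) = (5*G + 5*Y) + (Y + G*Y) = 5*G + 6*Y + G*Y)
n(Q, K) = -2 + 5*K + 6*Q + K*Q (n(Q, K) = (5*K + 6*Q + K*Q) - 2 = -2 + 5*K + 6*Q + K*Q)
264*n(13, 20) - 215 = 264*(-2 + 5*20 + 6*13 + 20*13) - 215 = 264*(-2 + 100 + 78 + 260) - 215 = 264*436 - 215 = 115104 - 215 = 114889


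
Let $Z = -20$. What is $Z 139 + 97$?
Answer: $-2683$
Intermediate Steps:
$Z 139 + 97 = \left(-20\right) 139 + 97 = -2780 + 97 = -2683$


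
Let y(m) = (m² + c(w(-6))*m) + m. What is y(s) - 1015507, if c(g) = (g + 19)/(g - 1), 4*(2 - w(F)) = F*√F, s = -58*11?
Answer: (-1829217*√6 + 1244998*I)/(-2*I + 3*√6) ≈ -6.1062e+5 + 3233.3*I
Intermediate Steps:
s = -638
w(F) = 2 - F^(3/2)/4 (w(F) = 2 - F*√F/4 = 2 - F^(3/2)/4)
c(g) = (19 + g)/(-1 + g)
y(m) = m + m² + m*(21 + 3*I*√6/2)/(1 + 3*I*√6/2) (y(m) = (m² + ((19 + (2 - (-3)*I*√6/2))/(-1 + (2 - (-3)*I*√6/2)))*m) + m = (m² + ((19 + (2 + 3*I*√6/2))/(-1 + (2 + 3*I*√6/2)))*m) + m = (m² + ((21 + 3*I*√6/2)/(1 + 3*I*√6/2))*m) + m = (m² + m*(21 + 3*I*√6/2)/(1 + 3*I*√6/2)) + m = m + m² + m*(21 + 3*I*√6/2)/(1 + 3*I*√6/2))
y(s) - 1015507 = ((-638)² + (98/29)*(-638) - 60/29*I*(-638)*√6) - 1015507 = (407044 - 2156 + 1320*I*√6) - 1015507 = (404888 + 1320*I*√6) - 1015507 = -610619 + 1320*I*√6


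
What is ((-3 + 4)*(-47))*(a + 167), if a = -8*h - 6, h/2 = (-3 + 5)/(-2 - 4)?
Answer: -23453/3 ≈ -7817.7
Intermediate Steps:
h = -2/3 (h = 2*((-3 + 5)/(-2 - 4)) = 2*(2/(-6)) = 2*(2*(-1/6)) = 2*(-1/3) = -2/3 ≈ -0.66667)
a = -2/3 (a = -8*(-2/3) - 6 = 16/3 - 6 = -2/3 ≈ -0.66667)
((-3 + 4)*(-47))*(a + 167) = ((-3 + 4)*(-47))*(-2/3 + 167) = (1*(-47))*(499/3) = -47*499/3 = -23453/3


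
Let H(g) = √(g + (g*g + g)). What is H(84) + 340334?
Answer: 340334 + 2*√1806 ≈ 3.4042e+5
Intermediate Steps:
H(g) = √(g² + 2*g) (H(g) = √(g + (g² + g)) = √(g + (g + g²)) = √(g² + 2*g))
H(84) + 340334 = √(84*(2 + 84)) + 340334 = √(84*86) + 340334 = √7224 + 340334 = 2*√1806 + 340334 = 340334 + 2*√1806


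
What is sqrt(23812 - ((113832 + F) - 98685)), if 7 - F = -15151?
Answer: I*sqrt(6493) ≈ 80.579*I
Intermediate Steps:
F = 15158 (F = 7 - 1*(-15151) = 7 + 15151 = 15158)
sqrt(23812 - ((113832 + F) - 98685)) = sqrt(23812 - ((113832 + 15158) - 98685)) = sqrt(23812 - (128990 - 98685)) = sqrt(23812 - 1*30305) = sqrt(23812 - 30305) = sqrt(-6493) = I*sqrt(6493)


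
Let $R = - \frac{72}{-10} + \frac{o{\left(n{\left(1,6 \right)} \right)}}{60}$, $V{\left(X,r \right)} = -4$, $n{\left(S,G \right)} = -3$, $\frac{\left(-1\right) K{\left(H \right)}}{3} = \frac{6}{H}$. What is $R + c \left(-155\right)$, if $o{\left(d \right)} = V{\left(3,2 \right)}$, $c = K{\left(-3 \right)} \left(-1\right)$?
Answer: $\frac{14057}{15} \approx 937.13$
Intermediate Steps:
$K{\left(H \right)} = - \frac{18}{H}$ ($K{\left(H \right)} = - 3 \frac{6}{H} = - \frac{18}{H}$)
$c = -6$ ($c = - \frac{18}{-3} \left(-1\right) = \left(-18\right) \left(- \frac{1}{3}\right) \left(-1\right) = 6 \left(-1\right) = -6$)
$o{\left(d \right)} = -4$
$R = \frac{107}{15}$ ($R = - \frac{72}{-10} - \frac{4}{60} = \left(-72\right) \left(- \frac{1}{10}\right) - \frac{1}{15} = \frac{36}{5} - \frac{1}{15} = \frac{107}{15} \approx 7.1333$)
$R + c \left(-155\right) = \frac{107}{15} - -930 = \frac{107}{15} + 930 = \frac{14057}{15}$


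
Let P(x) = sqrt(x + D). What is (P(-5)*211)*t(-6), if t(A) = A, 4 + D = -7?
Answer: -5064*I ≈ -5064.0*I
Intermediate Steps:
D = -11 (D = -4 - 7 = -11)
P(x) = sqrt(-11 + x) (P(x) = sqrt(x - 11) = sqrt(-11 + x))
(P(-5)*211)*t(-6) = (sqrt(-11 - 5)*211)*(-6) = (sqrt(-16)*211)*(-6) = ((4*I)*211)*(-6) = (844*I)*(-6) = -5064*I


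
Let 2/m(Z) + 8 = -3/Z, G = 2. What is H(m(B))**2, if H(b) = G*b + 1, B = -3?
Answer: 9/49 ≈ 0.18367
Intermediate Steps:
m(Z) = 2/(-8 - 3/Z)
H(b) = 1 + 2*b (H(b) = 2*b + 1 = 1 + 2*b)
H(m(B))**2 = (1 + 2*(-2*(-3)/(3 + 8*(-3))))**2 = (1 + 2*(-2*(-3)/(3 - 24)))**2 = (1 + 2*(-2*(-3)/(-21)))**2 = (1 + 2*(-2*(-3)*(-1/21)))**2 = (1 + 2*(-2/7))**2 = (1 - 4/7)**2 = (3/7)**2 = 9/49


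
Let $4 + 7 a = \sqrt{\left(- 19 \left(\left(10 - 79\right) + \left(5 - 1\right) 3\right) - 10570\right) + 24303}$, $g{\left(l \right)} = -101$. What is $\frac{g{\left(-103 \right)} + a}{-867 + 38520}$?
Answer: $- \frac{237}{87857} + \frac{4 \sqrt{926}}{263571} \approx -0.0022358$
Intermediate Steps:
$a = - \frac{4}{7} + \frac{4 \sqrt{926}}{7}$ ($a = - \frac{4}{7} + \frac{\sqrt{\left(- 19 \left(\left(10 - 79\right) + \left(5 - 1\right) 3\right) - 10570\right) + 24303}}{7} = - \frac{4}{7} + \frac{\sqrt{\left(- 19 \left(-69 + 4 \cdot 3\right) - 10570\right) + 24303}}{7} = - \frac{4}{7} + \frac{\sqrt{\left(- 19 \left(-69 + 12\right) - 10570\right) + 24303}}{7} = - \frac{4}{7} + \frac{\sqrt{\left(\left(-19\right) \left(-57\right) - 10570\right) + 24303}}{7} = - \frac{4}{7} + \frac{\sqrt{\left(1083 - 10570\right) + 24303}}{7} = - \frac{4}{7} + \frac{\sqrt{-9487 + 24303}}{7} = - \frac{4}{7} + \frac{\sqrt{14816}}{7} = - \frac{4}{7} + \frac{4 \sqrt{926}}{7} \approx 16.817$)
$\frac{g{\left(-103 \right)} + a}{-867 + 38520} = \frac{-101 - \left(\frac{4}{7} - \frac{4 \sqrt{926}}{7}\right)}{-867 + 38520} = \frac{- \frac{711}{7} + \frac{4 \sqrt{926}}{7}}{37653} = \left(- \frac{711}{7} + \frac{4 \sqrt{926}}{7}\right) \frac{1}{37653} = - \frac{237}{87857} + \frac{4 \sqrt{926}}{263571}$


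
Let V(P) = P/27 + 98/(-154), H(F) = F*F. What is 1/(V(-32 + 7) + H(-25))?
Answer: 297/185161 ≈ 0.0016040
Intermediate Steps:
H(F) = F²
V(P) = -7/11 + P/27 (V(P) = P*(1/27) + 98*(-1/154) = P/27 - 7/11 = -7/11 + P/27)
1/(V(-32 + 7) + H(-25)) = 1/((-7/11 + (-32 + 7)/27) + (-25)²) = 1/((-7/11 + (1/27)*(-25)) + 625) = 1/((-7/11 - 25/27) + 625) = 1/(-464/297 + 625) = 1/(185161/297) = 297/185161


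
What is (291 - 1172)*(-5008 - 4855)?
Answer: 8689303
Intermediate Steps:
(291 - 1172)*(-5008 - 4855) = -881*(-9863) = 8689303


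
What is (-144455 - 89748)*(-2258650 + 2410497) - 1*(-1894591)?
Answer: -35561128350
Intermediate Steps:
(-144455 - 89748)*(-2258650 + 2410497) - 1*(-1894591) = -234203*151847 + 1894591 = -35563022941 + 1894591 = -35561128350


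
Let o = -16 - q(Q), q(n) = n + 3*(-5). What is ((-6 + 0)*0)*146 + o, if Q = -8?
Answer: 7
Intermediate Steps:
q(n) = -15 + n (q(n) = n - 15 = -15 + n)
o = 7 (o = -16 - (-15 - 8) = -16 - 1*(-23) = -16 + 23 = 7)
((-6 + 0)*0)*146 + o = ((-6 + 0)*0)*146 + 7 = -6*0*146 + 7 = 0*146 + 7 = 0 + 7 = 7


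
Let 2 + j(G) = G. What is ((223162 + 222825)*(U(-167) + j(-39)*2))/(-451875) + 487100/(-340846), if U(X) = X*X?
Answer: -704540400260519/25669964375 ≈ -27446.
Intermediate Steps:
U(X) = X²
j(G) = -2 + G
((223162 + 222825)*(U(-167) + j(-39)*2))/(-451875) + 487100/(-340846) = ((223162 + 222825)*((-167)² + (-2 - 39)*2))/(-451875) + 487100/(-340846) = (445987*(27889 - 41*2))*(-1/451875) + 487100*(-1/340846) = (445987*(27889 - 82))*(-1/451875) - 243550/170423 = (445987*27807)*(-1/451875) - 243550/170423 = 12401560509*(-1/451875) - 243550/170423 = -4133853503/150625 - 243550/170423 = -704540400260519/25669964375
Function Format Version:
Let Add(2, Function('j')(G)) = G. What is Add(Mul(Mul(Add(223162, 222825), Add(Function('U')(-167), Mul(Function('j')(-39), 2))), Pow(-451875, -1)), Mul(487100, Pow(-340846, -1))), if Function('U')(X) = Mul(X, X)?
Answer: Rational(-704540400260519, 25669964375) ≈ -27446.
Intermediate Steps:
Function('U')(X) = Pow(X, 2)
Function('j')(G) = Add(-2, G)
Add(Mul(Mul(Add(223162, 222825), Add(Function('U')(-167), Mul(Function('j')(-39), 2))), Pow(-451875, -1)), Mul(487100, Pow(-340846, -1))) = Add(Mul(Mul(Add(223162, 222825), Add(Pow(-167, 2), Mul(Add(-2, -39), 2))), Pow(-451875, -1)), Mul(487100, Pow(-340846, -1))) = Add(Mul(Mul(445987, Add(27889, Mul(-41, 2))), Rational(-1, 451875)), Mul(487100, Rational(-1, 340846))) = Add(Mul(Mul(445987, Add(27889, -82)), Rational(-1, 451875)), Rational(-243550, 170423)) = Add(Mul(Mul(445987, 27807), Rational(-1, 451875)), Rational(-243550, 170423)) = Add(Mul(12401560509, Rational(-1, 451875)), Rational(-243550, 170423)) = Add(Rational(-4133853503, 150625), Rational(-243550, 170423)) = Rational(-704540400260519, 25669964375)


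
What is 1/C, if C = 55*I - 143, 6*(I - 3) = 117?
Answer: 2/2189 ≈ 0.00091366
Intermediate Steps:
I = 45/2 (I = 3 + (⅙)*117 = 3 + 39/2 = 45/2 ≈ 22.500)
C = 2189/2 (C = 55*(45/2) - 143 = 2475/2 - 143 = 2189/2 ≈ 1094.5)
1/C = 1/(2189/2) = 2/2189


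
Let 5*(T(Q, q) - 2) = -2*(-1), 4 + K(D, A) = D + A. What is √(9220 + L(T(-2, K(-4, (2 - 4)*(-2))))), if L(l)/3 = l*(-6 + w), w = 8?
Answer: 2*√57715/5 ≈ 96.096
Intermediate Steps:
K(D, A) = -4 + A + D (K(D, A) = -4 + (D + A) = -4 + (A + D) = -4 + A + D)
T(Q, q) = 12/5 (T(Q, q) = 2 + (-2*(-1))/5 = 2 + (⅕)*2 = 2 + ⅖ = 12/5)
L(l) = 6*l (L(l) = 3*(l*(-6 + 8)) = 3*(l*2) = 3*(2*l) = 6*l)
√(9220 + L(T(-2, K(-4, (2 - 4)*(-2))))) = √(9220 + 6*(12/5)) = √(9220 + 72/5) = √(46172/5) = 2*√57715/5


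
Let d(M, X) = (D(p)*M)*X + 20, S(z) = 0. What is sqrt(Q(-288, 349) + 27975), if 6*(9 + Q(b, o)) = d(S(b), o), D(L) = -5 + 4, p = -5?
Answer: 2*sqrt(62931)/3 ≈ 167.24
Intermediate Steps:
D(L) = -1
d(M, X) = 20 - M*X (d(M, X) = (-M)*X + 20 = -M*X + 20 = 20 - M*X)
Q(b, o) = -17/3 (Q(b, o) = -9 + (20 - 1*0*o)/6 = -9 + (20 + 0)/6 = -9 + (1/6)*20 = -9 + 10/3 = -17/3)
sqrt(Q(-288, 349) + 27975) = sqrt(-17/3 + 27975) = sqrt(83908/3) = 2*sqrt(62931)/3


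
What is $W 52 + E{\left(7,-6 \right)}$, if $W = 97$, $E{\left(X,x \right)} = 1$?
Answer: $5045$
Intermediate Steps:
$W 52 + E{\left(7,-6 \right)} = 97 \cdot 52 + 1 = 5044 + 1 = 5045$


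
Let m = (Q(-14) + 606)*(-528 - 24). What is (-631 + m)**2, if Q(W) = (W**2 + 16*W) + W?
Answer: 97318417681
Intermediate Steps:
Q(W) = W**2 + 17*W
m = -311328 (m = (-14*(17 - 14) + 606)*(-528 - 24) = (-14*3 + 606)*(-552) = (-42 + 606)*(-552) = 564*(-552) = -311328)
(-631 + m)**2 = (-631 - 311328)**2 = (-311959)**2 = 97318417681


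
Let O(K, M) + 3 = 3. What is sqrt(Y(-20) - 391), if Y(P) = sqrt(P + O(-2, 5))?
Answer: sqrt(-391 + 2*I*sqrt(5)) ≈ 0.1131 + 19.774*I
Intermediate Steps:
O(K, M) = 0 (O(K, M) = -3 + 3 = 0)
Y(P) = sqrt(P) (Y(P) = sqrt(P + 0) = sqrt(P))
sqrt(Y(-20) - 391) = sqrt(sqrt(-20) - 391) = sqrt(2*I*sqrt(5) - 391) = sqrt(-391 + 2*I*sqrt(5))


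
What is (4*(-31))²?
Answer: 15376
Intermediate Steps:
(4*(-31))² = (-124)² = 15376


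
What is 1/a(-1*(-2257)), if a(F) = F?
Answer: 1/2257 ≈ 0.00044307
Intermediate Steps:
1/a(-1*(-2257)) = 1/(-1*(-2257)) = 1/2257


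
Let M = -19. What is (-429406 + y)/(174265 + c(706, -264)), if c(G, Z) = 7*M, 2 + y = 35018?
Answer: -197195/87066 ≈ -2.2649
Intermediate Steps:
y = 35016 (y = -2 + 35018 = 35016)
c(G, Z) = -133 (c(G, Z) = 7*(-19) = -133)
(-429406 + y)/(174265 + c(706, -264)) = (-429406 + 35016)/(174265 - 133) = -394390/174132 = -394390*1/174132 = -197195/87066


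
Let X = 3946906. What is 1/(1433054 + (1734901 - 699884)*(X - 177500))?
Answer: 1/3901400722956 ≈ 2.5632e-13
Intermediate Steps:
1/(1433054 + (1734901 - 699884)*(X - 177500)) = 1/(1433054 + (1734901 - 699884)*(3946906 - 177500)) = 1/(1433054 + 1035017*3769406) = 1/(1433054 + 3901399289902) = 1/3901400722956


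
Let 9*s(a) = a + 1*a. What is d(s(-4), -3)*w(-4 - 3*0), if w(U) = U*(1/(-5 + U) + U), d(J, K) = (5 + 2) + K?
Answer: 592/9 ≈ 65.778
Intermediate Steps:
s(a) = 2*a/9 (s(a) = (a + 1*a)/9 = (a + a)/9 = (2*a)/9 = 2*a/9)
d(J, K) = 7 + K
w(U) = U*(U + 1/(-5 + U))
d(s(-4), -3)*w(-4 - 3*0) = (7 - 3)*((-4 - 3*0)*(1 + (-4 - 3*0)² - 5*(-4 - 3*0))/(-5 + (-4 - 3*0))) = 4*((-4 + 0)*(1 + (-4 + 0)² - 5*(-4 + 0))/(-5 + (-4 + 0))) = 4*(-4*(1 + (-4)² - 5*(-4))/(-5 - 4)) = 4*(-4*(1 + 16 + 20)/(-9)) = 4*(-4*(-⅑)*37) = 4*(148/9) = 592/9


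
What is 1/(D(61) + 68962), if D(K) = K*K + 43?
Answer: 1/72726 ≈ 1.3750e-5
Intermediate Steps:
D(K) = 43 + K² (D(K) = K² + 43 = 43 + K²)
1/(D(61) + 68962) = 1/((43 + 61²) + 68962) = 1/((43 + 3721) + 68962) = 1/(3764 + 68962) = 1/72726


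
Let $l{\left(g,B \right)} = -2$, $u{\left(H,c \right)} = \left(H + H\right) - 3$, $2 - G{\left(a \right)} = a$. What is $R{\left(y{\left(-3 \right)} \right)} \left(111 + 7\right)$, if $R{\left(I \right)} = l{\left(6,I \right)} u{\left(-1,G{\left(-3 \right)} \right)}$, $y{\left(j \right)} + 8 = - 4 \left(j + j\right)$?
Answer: $1180$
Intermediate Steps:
$G{\left(a \right)} = 2 - a$
$u{\left(H,c \right)} = -3 + 2 H$ ($u{\left(H,c \right)} = 2 H - 3 = -3 + 2 H$)
$y{\left(j \right)} = -8 - 8 j$ ($y{\left(j \right)} = -8 - 4 \left(j + j\right) = -8 - 4 \cdot 2 j = -8 - 8 j$)
$R{\left(I \right)} = 10$ ($R{\left(I \right)} = - 2 \left(-3 + 2 \left(-1\right)\right) = - 2 \left(-3 - 2\right) = \left(-2\right) \left(-5\right) = 10$)
$R{\left(y{\left(-3 \right)} \right)} \left(111 + 7\right) = 10 \left(111 + 7\right) = 10 \cdot 118 = 1180$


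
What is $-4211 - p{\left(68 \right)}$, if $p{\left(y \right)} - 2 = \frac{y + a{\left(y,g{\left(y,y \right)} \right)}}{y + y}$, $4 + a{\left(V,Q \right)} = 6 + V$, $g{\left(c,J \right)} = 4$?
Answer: $- \frac{286553}{68} \approx -4214.0$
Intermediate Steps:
$a{\left(V,Q \right)} = 2 + V$ ($a{\left(V,Q \right)} = -4 + \left(6 + V\right) = 2 + V$)
$p{\left(y \right)} = 2 + \frac{2 + 2 y}{2 y}$ ($p{\left(y \right)} = 2 + \frac{y + \left(2 + y\right)}{y + y} = 2 + \frac{2 + 2 y}{2 y}$)
$-4211 - p{\left(68 \right)} = -4211 - \left(3 + \frac{1}{68}\right) = -4211 - \frac{205}{68} = - \frac{286553}{68}$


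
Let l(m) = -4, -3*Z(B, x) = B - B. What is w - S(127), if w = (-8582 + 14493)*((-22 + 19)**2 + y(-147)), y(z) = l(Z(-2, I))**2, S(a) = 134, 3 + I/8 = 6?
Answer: 147641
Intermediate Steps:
I = 24 (I = -24 + 8*6 = -24 + 48 = 24)
Z(B, x) = 0 (Z(B, x) = -(B - B)/3 = -1/3*0 = 0)
y(z) = 16 (y(z) = (-4)**2 = 16)
w = 147775 (w = (-8582 + 14493)*((-22 + 19)**2 + 16) = 5911*((-3)**2 + 16) = 5911*(9 + 16) = 5911*25 = 147775)
w - S(127) = 147775 - 1*134 = 147775 - 134 = 147641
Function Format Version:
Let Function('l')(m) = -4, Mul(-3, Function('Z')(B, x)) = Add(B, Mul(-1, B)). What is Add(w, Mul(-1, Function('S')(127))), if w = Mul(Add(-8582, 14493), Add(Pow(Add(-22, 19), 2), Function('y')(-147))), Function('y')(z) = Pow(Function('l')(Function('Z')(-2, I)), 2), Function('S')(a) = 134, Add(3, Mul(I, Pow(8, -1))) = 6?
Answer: 147641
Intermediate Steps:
I = 24 (I = Add(-24, Mul(8, 6)) = Add(-24, 48) = 24)
Function('Z')(B, x) = 0 (Function('Z')(B, x) = Mul(Rational(-1, 3), Add(B, Mul(-1, B))) = Mul(Rational(-1, 3), 0) = 0)
Function('y')(z) = 16 (Function('y')(z) = Pow(-4, 2) = 16)
w = 147775 (w = Mul(Add(-8582, 14493), Add(Pow(Add(-22, 19), 2), 16)) = Mul(5911, Add(Pow(-3, 2), 16)) = Mul(5911, Add(9, 16)) = Mul(5911, 25) = 147775)
Add(w, Mul(-1, Function('S')(127))) = Add(147775, Mul(-1, 134)) = Add(147775, -134) = 147641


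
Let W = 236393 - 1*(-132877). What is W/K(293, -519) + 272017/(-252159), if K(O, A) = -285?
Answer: -6212818585/4791021 ≈ -1296.8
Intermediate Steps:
W = 369270 (W = 236393 + 132877 = 369270)
W/K(293, -519) + 272017/(-252159) = 369270/(-285) + 272017/(-252159) = 369270*(-1/285) + 272017*(-1/252159) = -24618/19 - 272017/252159 = -6212818585/4791021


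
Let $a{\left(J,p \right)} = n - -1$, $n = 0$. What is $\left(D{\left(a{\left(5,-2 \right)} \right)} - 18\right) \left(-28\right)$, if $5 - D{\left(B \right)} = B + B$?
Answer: $420$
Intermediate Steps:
$a{\left(J,p \right)} = 1$ ($a{\left(J,p \right)} = 0 - -1 = 0 + 1 = 1$)
$D{\left(B \right)} = 5 - 2 B$ ($D{\left(B \right)} = 5 - \left(B + B\right) = 5 - 2 B$)
$\left(D{\left(a{\left(5,-2 \right)} \right)} - 18\right) \left(-28\right) = \left(\left(5 - 2\right) - 18\right) \left(-28\right) = \left(3 - 18\right) \left(-28\right) = \left(-15\right) \left(-28\right) = 420$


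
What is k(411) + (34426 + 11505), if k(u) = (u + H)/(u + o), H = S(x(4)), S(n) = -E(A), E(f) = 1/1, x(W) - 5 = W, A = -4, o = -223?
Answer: 4317719/94 ≈ 45933.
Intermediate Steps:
x(W) = 5 + W
E(f) = 1
S(n) = -1 (S(n) = -1*1 = -1)
H = -1
k(u) = (-1 + u)/(-223 + u) (k(u) = (u - 1)/(u - 223) = (-1 + u)/(-223 + u))
k(411) + (34426 + 11505) = (-1 + 411)/(-223 + 411) + (34426 + 11505) = 410/188 + 45931 = (1/188)*410 + 45931 = 205/94 + 45931 = 4317719/94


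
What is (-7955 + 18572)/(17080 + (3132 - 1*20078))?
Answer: 10617/134 ≈ 79.231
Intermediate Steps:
(-7955 + 18572)/(17080 + (3132 - 1*20078)) = 10617/(17080 + (3132 - 20078)) = 10617/(17080 - 16946) = 10617/134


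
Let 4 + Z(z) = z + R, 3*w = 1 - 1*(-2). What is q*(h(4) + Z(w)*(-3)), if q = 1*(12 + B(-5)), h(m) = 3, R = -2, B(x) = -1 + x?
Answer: 108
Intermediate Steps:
w = 1 (w = (1 - 1*(-2))/3 = (1 + 2)/3 = (⅓)*3 = 1)
Z(z) = -6 + z (Z(z) = -4 + (z - 2) = -4 + (-2 + z) = -6 + z)
q = 6 (q = 1*(12 + (-1 - 5)) = 1*(12 - 6) = 1*6 = 6)
q*(h(4) + Z(w)*(-3)) = 6*(3 + (-6 + 1)*(-3)) = 6*(3 - 5*(-3)) = 6*(3 + 15) = 6*18 = 108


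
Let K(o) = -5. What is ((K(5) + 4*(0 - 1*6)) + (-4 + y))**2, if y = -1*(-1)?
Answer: 1024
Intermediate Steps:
y = 1
((K(5) + 4*(0 - 1*6)) + (-4 + y))**2 = ((-5 + 4*(0 - 1*6)) + (-4 + 1))**2 = ((-5 + 4*(0 - 6)) - 3)**2 = ((-5 + 4*(-6)) - 3)**2 = ((-5 - 24) - 3)**2 = (-29 - 3)**2 = (-32)**2 = 1024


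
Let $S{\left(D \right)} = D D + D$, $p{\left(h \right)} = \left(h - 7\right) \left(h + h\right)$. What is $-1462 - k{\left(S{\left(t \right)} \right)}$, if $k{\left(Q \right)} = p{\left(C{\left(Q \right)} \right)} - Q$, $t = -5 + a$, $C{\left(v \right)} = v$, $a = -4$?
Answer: $-10750$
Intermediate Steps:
$t = -9$ ($t = -5 - 4 = -9$)
$p{\left(h \right)} = 2 h \left(-7 + h\right)$ ($p{\left(h \right)} = \left(-7 + h\right) 2 h = 2 h \left(-7 + h\right)$)
$S{\left(D \right)} = D + D^{2}$ ($S{\left(D \right)} = D^{2} + D = D + D^{2}$)
$k{\left(Q \right)} = - Q + 2 Q \left(-7 + Q\right)$ ($k{\left(Q \right)} = 2 Q \left(-7 + Q\right) - Q = - Q + 2 Q \left(-7 + Q\right)$)
$-1462 - k{\left(S{\left(t \right)} \right)} = -1462 - - 9 \left(1 - 9\right) \left(-15 + 2 \left(- 9 \left(1 - 9\right)\right)\right) = -1462 - \left(-9\right) \left(-8\right) \left(-15 + 2 \left(\left(-9\right) \left(-8\right)\right)\right) = -1462 - 72 \left(-15 + 2 \cdot 72\right) = -1462 - 72 \left(-15 + 144\right) = -1462 - 72 \cdot 129 = -1462 - 9288 = -10750$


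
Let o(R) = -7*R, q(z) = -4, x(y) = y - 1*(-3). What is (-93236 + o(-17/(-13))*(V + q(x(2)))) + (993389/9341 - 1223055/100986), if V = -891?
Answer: -347244421221617/4087677646 ≈ -84949.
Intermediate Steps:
x(y) = 3 + y (x(y) = y + 3 = 3 + y)
(-93236 + o(-17/(-13))*(V + q(x(2)))) + (993389/9341 - 1223055/100986) = (-93236 + (-(-119)/(-13))*(-891 - 4)) + (993389/9341 - 1223055/100986) = (-93236 - (-119)*(-1)/13*(-895)) + (993389*(1/9341) - 1223055*1/100986) = (-93236 - 7*17/13*(-895)) + (993389/9341 - 407685/33662) = (-93236 - 119/13*(-895)) + 29631274933/314436742 = (-93236 + 106505/13) + 29631274933/314436742 = -1105563/13 + 29631274933/314436742 = -347244421221617/4087677646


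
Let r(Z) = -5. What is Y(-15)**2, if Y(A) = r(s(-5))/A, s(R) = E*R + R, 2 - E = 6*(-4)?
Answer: 1/9 ≈ 0.11111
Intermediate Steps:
E = 26 (E = 2 - 6*(-4) = 2 - 1*(-24) = 2 + 24 = 26)
s(R) = 27*R (s(R) = 26*R + R = 27*R)
Y(A) = -5/A
Y(-15)**2 = (-5/(-15))**2 = (-5*(-1/15))**2 = (1/3)**2 = 1/9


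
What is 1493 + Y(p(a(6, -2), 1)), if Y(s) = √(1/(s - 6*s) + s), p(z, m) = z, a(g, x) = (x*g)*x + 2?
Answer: 1493 + √439270/130 ≈ 1498.1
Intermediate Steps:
a(g, x) = 2 + g*x² (a(g, x) = (g*x)*x + 2 = g*x² + 2 = 2 + g*x²)
Y(s) = √(s - 1/(5*s)) (Y(s) = √(1/(-5*s) + s) = √(-1/(5*s) + s) = √(s - 1/(5*s)))
1493 + Y(p(a(6, -2), 1)) = 1493 + √(-5/(2 + 6*(-2)²) + 25*(2 + 6*(-2)²))/5 = 1493 + √(-5/(2 + 6*4) + 25*(2 + 6*4))/5 = 1493 + √(-5/(2 + 24) + 25*(2 + 24))/5 = 1493 + √(-5/26 + 25*26)/5 = 1493 + √(-5*1/26 + 650)/5 = 1493 + √(-5/26 + 650)/5 = 1493 + √(16895/26)/5 = 1493 + (√439270/26)/5 = 1493 + √439270/130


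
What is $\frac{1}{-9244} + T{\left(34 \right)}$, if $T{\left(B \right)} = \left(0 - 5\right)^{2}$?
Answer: $\frac{231099}{9244} \approx 25.0$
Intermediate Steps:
$T{\left(B \right)} = 25$ ($T{\left(B \right)} = \left(-5\right)^{2} = 25$)
$\frac{1}{-9244} + T{\left(34 \right)} = \frac{1}{-9244} + 25 = - \frac{1}{9244} + 25 = \frac{231099}{9244}$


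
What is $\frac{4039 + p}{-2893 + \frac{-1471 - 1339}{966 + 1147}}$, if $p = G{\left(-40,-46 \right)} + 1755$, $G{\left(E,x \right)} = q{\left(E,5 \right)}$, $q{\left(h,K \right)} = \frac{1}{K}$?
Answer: $- \frac{20405241}{10192865} \approx -2.0019$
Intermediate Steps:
$G{\left(E,x \right)} = \frac{1}{5}$
$p = \frac{8776}{5}$ ($p = \frac{1}{5} + 1755 = \frac{8776}{5} \approx 1755.2$)
$\frac{4039 + p}{-2893 + \frac{-1471 - 1339}{966 + 1147}} = \frac{4039 + \frac{8776}{5}}{-2893 + \frac{-1471 - 1339}{966 + 1147}} = \frac{28971}{5 \left(-2893 - \frac{2810}{2113}\right)} = \frac{28971}{5 \left(- \frac{6115719}{2113}\right)} = \frac{28971}{5} \left(- \frac{2113}{6115719}\right) = - \frac{20405241}{10192865}$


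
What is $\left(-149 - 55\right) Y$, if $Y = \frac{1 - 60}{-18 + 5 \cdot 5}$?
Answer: $\frac{12036}{7} \approx 1719.4$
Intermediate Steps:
$Y = - \frac{59}{7}$ ($Y = - \frac{59}{-18 + 25} = - \frac{59}{7} \approx -8.4286$)
$\left(-149 - 55\right) Y = \left(-149 - 55\right) \left(- \frac{59}{7}\right) = \left(-204\right) \left(- \frac{59}{7}\right) = \frac{12036}{7}$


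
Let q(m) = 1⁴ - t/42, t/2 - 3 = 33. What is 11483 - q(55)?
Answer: 80386/7 ≈ 11484.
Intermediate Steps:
t = 72 (t = 6 + 2*33 = 6 + 66 = 72)
q(m) = -5/7 (q(m) = 1⁴ - 72/42 = 1 - 72/42 = 1 - 1*12/7 = 1 - 12/7 = -5/7)
11483 - q(55) = 11483 - 1*(-5/7) = 11483 + 5/7 = 80386/7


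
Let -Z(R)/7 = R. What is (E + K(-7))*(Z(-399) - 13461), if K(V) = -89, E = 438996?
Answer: -4682259876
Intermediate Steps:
Z(R) = -7*R
(E + K(-7))*(Z(-399) - 13461) = (438996 - 89)*(-7*(-399) - 13461) = 438907*(2793 - 13461) = 438907*(-10668) = -4682259876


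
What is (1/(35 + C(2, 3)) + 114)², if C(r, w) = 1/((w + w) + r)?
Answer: 1026689764/78961 ≈ 13002.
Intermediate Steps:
C(r, w) = 1/(r + 2*w) (C(r, w) = 1/(2*w + r) = 1/(r + 2*w))
(1/(35 + C(2, 3)) + 114)² = (1/(35 + 1/(2 + 2*3)) + 114)² = (1/(35 + 1/(2 + 6)) + 114)² = (1/(35 + 1/8) + 114)² = (1/(35 + ⅛) + 114)² = (1/(281/8) + 114)² = (8/281 + 114)² = (32042/281)² = 1026689764/78961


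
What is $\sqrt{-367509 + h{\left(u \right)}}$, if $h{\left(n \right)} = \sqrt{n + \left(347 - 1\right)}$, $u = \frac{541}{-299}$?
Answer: $\frac{\sqrt{-32855672109 + 299 \sqrt{30770987}}}{299} \approx 606.21 i$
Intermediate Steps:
$u = - \frac{541}{299}$ ($u = 541 \left(- \frac{1}{299}\right) = - \frac{541}{299} \approx -1.8094$)
$h{\left(n \right)} = \sqrt{346 + n}$ ($h{\left(n \right)} = \sqrt{n + \left(347 - 1\right)} = \sqrt{n + 346} = \sqrt{346 + n}$)
$\sqrt{-367509 + h{\left(u \right)}} = \sqrt{-367509 + \sqrt{346 - \frac{541}{299}}} = \sqrt{-367509 + \sqrt{\frac{102913}{299}}} = \sqrt{-367509 + \frac{\sqrt{30770987}}{299}}$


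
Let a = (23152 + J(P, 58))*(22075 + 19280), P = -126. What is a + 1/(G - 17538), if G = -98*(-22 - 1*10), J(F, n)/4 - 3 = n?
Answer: 13934533835159/14402 ≈ 9.6754e+8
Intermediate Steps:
J(F, n) = 12 + 4*n
G = 3136 (G = -98*(-22 - 10) = -98*(-32) = 3136)
a = 967541580 (a = (23152 + (12 + 4*58))*(22075 + 19280) = (23152 + (12 + 232))*41355 = (23152 + 244)*41355 = 23396*41355 = 967541580)
a + 1/(G - 17538) = 967541580 + 1/(3136 - 17538) = 967541580 + 1/(-14402) = 967541580 - 1/14402 = 13934533835159/14402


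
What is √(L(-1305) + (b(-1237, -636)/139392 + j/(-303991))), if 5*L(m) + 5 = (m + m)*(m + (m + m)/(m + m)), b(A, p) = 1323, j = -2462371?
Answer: √1948495549382022940422/53502416 ≈ 825.04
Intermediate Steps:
L(m) = -1 + 2*m*(1 + m)/5 (L(m) = -1 + ((m + m)*(m + (m + m)/(m + m)))/5 = -1 + ((2*m)*(m + (2*m)/((2*m))))/5 = -1 + ((2*m)*(m + (2*m)*(1/(2*m))))/5 = -1 + ((2*m)*(m + 1))/5 = -1 + ((2*m)*(1 + m))/5 = -1 + (2*m*(1 + m))/5 = -1 + 2*m*(1 + m)/5)
√(L(-1305) + (b(-1237, -636)/139392 + j/(-303991))) = √((-1 + (⅖)*(-1305) + (⅖)*(-1305)²) + (1323/139392 - 2462371/(-303991))) = √((-1 - 522 + (⅖)*1703025) + (1323*(1/139392) - 2462371*(-1/303991))) = √((-1 - 522 + 681210) + (147/15488 + 2462371/303991)) = √(680687 + 38181888725/4708212608) = √(3204857297390421/4708212608) = √1948495549382022940422/53502416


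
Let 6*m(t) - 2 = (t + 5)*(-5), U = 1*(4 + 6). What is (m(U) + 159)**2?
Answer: 776161/36 ≈ 21560.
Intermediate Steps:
U = 10 (U = 1*10 = 10)
m(t) = -23/6 - 5*t/6 (m(t) = 1/3 + ((t + 5)*(-5))/6 = 1/3 + ((5 + t)*(-5))/6 = 1/3 + (-25 - 5*t)/6 = 1/3 + (-25/6 - 5*t/6) = -23/6 - 5*t/6)
(m(U) + 159)**2 = ((-23/6 - 5/6*10) + 159)**2 = ((-23/6 - 25/3) + 159)**2 = (-73/6 + 159)**2 = (881/6)**2 = 776161/36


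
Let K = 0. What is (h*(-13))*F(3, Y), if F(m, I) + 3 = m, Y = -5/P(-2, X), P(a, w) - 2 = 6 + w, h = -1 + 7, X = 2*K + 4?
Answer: 0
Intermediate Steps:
X = 4 (X = 2*0 + 4 = 0 + 4 = 4)
h = 6
P(a, w) = 8 + w (P(a, w) = 2 + (6 + w) = 8 + w)
Y = -5/12 (Y = -5/(8 + 4) = -5/12 ≈ -0.41667)
F(m, I) = -3 + m
(h*(-13))*F(3, Y) = (6*(-13))*(-3 + 3) = -78*0 = 0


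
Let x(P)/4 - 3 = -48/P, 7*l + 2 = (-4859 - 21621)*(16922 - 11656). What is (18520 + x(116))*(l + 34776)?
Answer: -10686204335000/29 ≈ -3.6849e+11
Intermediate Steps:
l = -19920526 (l = -2/7 + ((-4859 - 21621)*(16922 - 11656))/7 = -2/7 + (-26480*5266)/7 = -2/7 + (1/7)*(-139443680) = -2/7 - 139443680/7 = -19920526)
x(P) = 12 - 192/P (x(P) = 12 + 4*(-48/P) = 12 - 192/P)
(18520 + x(116))*(l + 34776) = (18520 + (12 - 192/116))*(-19920526 + 34776) = (18520 + (12 - 192*1/116))*(-19885750) = (18520 + (12 - 48/29))*(-19885750) = (18520 + 300/29)*(-19885750) = (537380/29)*(-19885750) = -10686204335000/29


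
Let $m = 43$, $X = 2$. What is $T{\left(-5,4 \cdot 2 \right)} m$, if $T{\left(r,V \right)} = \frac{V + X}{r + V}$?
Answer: $\frac{430}{3} \approx 143.33$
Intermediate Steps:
$T{\left(r,V \right)} = \frac{2 + V}{V + r}$ ($T{\left(r,V \right)} = \frac{V + 2}{r + V} = \frac{2 + V}{V + r}$)
$T{\left(-5,4 \cdot 2 \right)} m = \frac{2 + 4 \cdot 2}{4 \cdot 2 - 5} \cdot 43 = \frac{2 + 8}{8 - 5} \cdot 43 = \frac{1}{3} \cdot 10 \cdot 43 = \frac{10}{3} \cdot 43 = \frac{430}{3}$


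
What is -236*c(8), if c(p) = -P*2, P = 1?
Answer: 472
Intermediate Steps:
c(p) = -2 (c(p) = -1*1*2 = -1*2 = -2)
-236*c(8) = -236*(-2) = 472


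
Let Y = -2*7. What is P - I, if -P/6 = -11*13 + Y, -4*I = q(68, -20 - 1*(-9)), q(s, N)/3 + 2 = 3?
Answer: 3771/4 ≈ 942.75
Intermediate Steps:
q(s, N) = 3 (q(s, N) = -6 + 3*3 = -6 + 9 = 3)
I = -¾ (I = -¼*3 = -¾ ≈ -0.75000)
Y = -14
P = 942 (P = -6*(-11*13 - 14) = -6*(-143 - 14) = -6*(-157) = 942)
P - I = 942 - 1*(-¾) = 942 + ¾ = 3771/4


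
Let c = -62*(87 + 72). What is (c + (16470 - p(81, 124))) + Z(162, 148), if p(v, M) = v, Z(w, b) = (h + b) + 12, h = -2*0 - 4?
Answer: 6687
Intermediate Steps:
h = -4 (h = 0 - 4 = -4)
Z(w, b) = 8 + b (Z(w, b) = (-4 + b) + 12 = 8 + b)
c = -9858 (c = -62*159 = -9858)
(c + (16470 - p(81, 124))) + Z(162, 148) = (-9858 + (16470 - 1*81)) + (8 + 148) = (-9858 + (16470 - 81)) + 156 = (-9858 + 16389) + 156 = 6531 + 156 = 6687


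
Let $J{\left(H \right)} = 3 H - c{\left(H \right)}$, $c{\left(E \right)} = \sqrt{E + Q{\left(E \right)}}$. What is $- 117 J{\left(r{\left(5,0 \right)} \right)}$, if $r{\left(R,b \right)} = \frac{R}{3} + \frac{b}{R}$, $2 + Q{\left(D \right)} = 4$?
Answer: $-585 + 39 \sqrt{33} \approx -360.96$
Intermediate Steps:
$Q{\left(D \right)} = 2$ ($Q{\left(D \right)} = -2 + 4 = 2$)
$c{\left(E \right)} = \sqrt{2 + E}$ ($c{\left(E \right)} = \sqrt{E + 2} = \sqrt{2 + E}$)
$r{\left(R,b \right)} = \frac{R}{3} + \frac{b}{R}$ ($r{\left(R,b \right)} = R \frac{1}{3} + \frac{b}{R} = \frac{R}{3} + \frac{b}{R}$)
$J{\left(H \right)} = - \sqrt{2 + H} + 3 H$ ($J{\left(H \right)} = 3 H - \sqrt{2 + H} = - \sqrt{2 + H} + 3 H$)
$- 117 J{\left(r{\left(5,0 \right)} \right)} = - 117 \left(- \sqrt{2 + \left(\frac{1}{3} \cdot 5 + \frac{0}{5}\right)} + 3 \left(\frac{1}{3} \cdot 5 + \frac{0}{5}\right)\right) = - 117 \left(- \sqrt{2 + \left(\frac{5}{3} + 0 \cdot \frac{1}{5}\right)} + 3 \left(\frac{5}{3} + 0 \cdot \frac{1}{5}\right)\right) = - 117 \left(- \sqrt{2 + \left(\frac{5}{3} + 0\right)} + 3 \left(\frac{5}{3} + 0\right)\right) = - 117 \left(- \sqrt{2 + \frac{5}{3}} + 3 \cdot \frac{5}{3}\right) = - 117 \left(- \sqrt{\frac{11}{3}} + 5\right) = - 117 \left(- \frac{\sqrt{33}}{3} + 5\right) = - 117 \left(5 - \frac{\sqrt{33}}{3}\right) = -585 + 39 \sqrt{33}$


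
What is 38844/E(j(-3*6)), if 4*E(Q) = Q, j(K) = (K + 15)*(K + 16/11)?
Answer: 21912/7 ≈ 3130.3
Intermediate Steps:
j(K) = (15 + K)*(16/11 + K) (j(K) = (15 + K)*(K + 16*(1/11)) = (15 + K)*(K + 16/11) = (15 + K)*(16/11 + K))
E(Q) = Q/4
38844/E(j(-3*6)) = 38844/(((240/11 + (-3*6)² + 181*(-3*6)/11)/4)) = 38844/(((240/11 + (-18)² + (181/11)*(-18))/4)) = 38844/(((240/11 + 324 - 3258/11)/4)) = 38844/(((¼)*(546/11))) = 38844/(273/22) = 38844*(22/273) = 21912/7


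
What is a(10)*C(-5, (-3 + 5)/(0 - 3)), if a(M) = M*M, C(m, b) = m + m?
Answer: -1000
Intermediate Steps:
C(m, b) = 2*m
a(M) = M²
a(10)*C(-5, (-3 + 5)/(0 - 3)) = 10²*(2*(-5)) = 100*(-10) = -1000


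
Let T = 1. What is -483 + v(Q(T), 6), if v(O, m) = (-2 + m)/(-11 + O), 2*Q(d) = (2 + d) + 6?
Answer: -6287/13 ≈ -483.62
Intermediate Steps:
Q(d) = 4 + d/2 (Q(d) = ((2 + d) + 6)/2 = (8 + d)/2 = 4 + d/2)
v(O, m) = (-2 + m)/(-11 + O)
-483 + v(Q(T), 6) = -483 + (-2 + 6)/(-11 + (4 + (1/2)*1)) = -483 + 4/(-11 + (4 + 1/2)) = -483 + 4/(-11 + 9/2) = -483 + 4/(-13/2) = -483 - 2/13*4 = -483 - 8/13 = -6287/13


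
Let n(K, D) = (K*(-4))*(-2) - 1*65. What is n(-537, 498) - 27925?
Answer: -32286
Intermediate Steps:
n(K, D) = -65 + 8*K (n(K, D) = -4*K*(-2) - 65 = 8*K - 65 = -65 + 8*K)
n(-537, 498) - 27925 = (-65 + 8*(-537)) - 27925 = (-65 - 4296) - 27925 = -4361 - 27925 = -32286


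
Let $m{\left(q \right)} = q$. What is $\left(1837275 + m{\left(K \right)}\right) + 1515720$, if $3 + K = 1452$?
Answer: $3354444$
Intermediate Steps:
$K = 1449$ ($K = -3 + 1452 = 1449$)
$\left(1837275 + m{\left(K \right)}\right) + 1515720 = \left(1837275 + 1449\right) + 1515720 = 1838724 + 1515720 = 3354444$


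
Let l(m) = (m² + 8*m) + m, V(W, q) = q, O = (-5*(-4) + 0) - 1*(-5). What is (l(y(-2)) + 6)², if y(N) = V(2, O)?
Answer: 732736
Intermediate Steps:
O = 25 (O = (20 + 0) + 5 = 20 + 5 = 25)
y(N) = 25
l(m) = m² + 9*m
(l(y(-2)) + 6)² = (25*(9 + 25) + 6)² = (25*34 + 6)² = (850 + 6)² = 856² = 732736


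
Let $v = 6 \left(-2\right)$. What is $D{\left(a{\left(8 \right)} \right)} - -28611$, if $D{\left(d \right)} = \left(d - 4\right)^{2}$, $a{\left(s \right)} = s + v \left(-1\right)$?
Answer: $28867$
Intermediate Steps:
$v = -12$
$a{\left(s \right)} = 12 + s$ ($a{\left(s \right)} = s - -12 = s + 12 = 12 + s$)
$D{\left(d \right)} = \left(-4 + d\right)^{2}$
$D{\left(a{\left(8 \right)} \right)} - -28611 = \left(-4 + \left(12 + 8\right)\right)^{2} - -28611 = \left(-4 + 20\right)^{2} + 28611 = 16^{2} + 28611 = 256 + 28611 = 28867$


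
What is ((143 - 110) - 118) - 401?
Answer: -486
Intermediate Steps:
((143 - 110) - 118) - 401 = (33 - 118) - 401 = -85 - 401 = -486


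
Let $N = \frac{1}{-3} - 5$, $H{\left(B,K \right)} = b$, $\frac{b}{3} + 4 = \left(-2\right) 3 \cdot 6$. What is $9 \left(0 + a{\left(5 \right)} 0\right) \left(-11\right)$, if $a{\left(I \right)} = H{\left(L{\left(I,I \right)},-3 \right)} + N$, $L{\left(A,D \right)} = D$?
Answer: $0$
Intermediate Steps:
$b = -120$ ($b = -12 + 3 \left(-2\right) 3 \cdot 6 = -12 + 3 \left(\left(-6\right) 6\right) = -12 + 3 \left(-36\right) = -12 - 108 = -120$)
$H{\left(B,K \right)} = -120$
$N = - \frac{16}{3}$ ($N = - \frac{1}{3} - 5 = - \frac{16}{3} \approx -5.3333$)
$a{\left(I \right)} = - \frac{376}{3}$ ($a{\left(I \right)} = -120 - \frac{16}{3} = - \frac{376}{3}$)
$9 \left(0 + a{\left(5 \right)} 0\right) \left(-11\right) = 9 \left(0 - 0\right) \left(-11\right) = 9 \left(0 + 0\right) \left(-11\right) = 9 \cdot 0 \left(-11\right) = 0 \left(-11\right) = 0$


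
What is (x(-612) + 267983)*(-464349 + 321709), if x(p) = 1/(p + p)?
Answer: -5848439535530/153 ≈ -3.8225e+10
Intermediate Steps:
x(p) = 1/(2*p)
(x(-612) + 267983)*(-464349 + 321709) = ((½)/(-612) + 267983)*(-464349 + 321709) = ((½)*(-1/612) + 267983)*(-142640) = (-1/1224 + 267983)*(-142640) = (328011191/1224)*(-142640) = -5848439535530/153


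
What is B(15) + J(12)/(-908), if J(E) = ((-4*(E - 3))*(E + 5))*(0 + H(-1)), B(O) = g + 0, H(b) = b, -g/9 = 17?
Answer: -34884/227 ≈ -153.67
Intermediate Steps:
g = -153 (g = -9*17 = -153)
B(O) = -153 (B(O) = -153 + 0 = -153)
J(E) = -(5 + E)*(12 - 4*E) (J(E) = ((-4*(E - 3))*(E + 5))*(0 - 1) = ((-4*(-3 + E))*(5 + E))*(-1) = ((12 - 4*E)*(5 + E))*(-1) = ((5 + E)*(12 - 4*E))*(-1) = -(5 + E)*(12 - 4*E))
B(15) + J(12)/(-908) = -153 + (-60 + 4*12**2 + 8*12)/(-908) = -153 + (-60 + 4*144 + 96)*(-1/908) = -153 + (-60 + 576 + 96)*(-1/908) = -153 + 612*(-1/908) = -153 - 153/227 = -34884/227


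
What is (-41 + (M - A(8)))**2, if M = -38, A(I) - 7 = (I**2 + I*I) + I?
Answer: 49284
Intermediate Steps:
A(I) = 7 + I + 2*I**2 (A(I) = 7 + ((I**2 + I*I) + I) = 7 + ((I**2 + I**2) + I) = 7 + (2*I**2 + I) = 7 + (I + 2*I**2) = 7 + I + 2*I**2)
(-41 + (M - A(8)))**2 = (-41 + (-38 - (7 + 8 + 2*8**2)))**2 = (-41 + (-38 - (7 + 8 + 2*64)))**2 = (-41 + (-38 - (7 + 8 + 128)))**2 = (-41 + (-38 - 1*143))**2 = (-41 + (-38 - 143))**2 = (-41 - 181)**2 = (-222)**2 = 49284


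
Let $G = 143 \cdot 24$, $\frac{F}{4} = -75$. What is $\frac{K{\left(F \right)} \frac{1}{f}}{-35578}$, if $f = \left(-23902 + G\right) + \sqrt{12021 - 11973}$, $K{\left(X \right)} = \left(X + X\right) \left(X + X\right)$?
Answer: $\frac{921150000}{1863490484057} + \frac{180000 \sqrt{3}}{1863490484057} \approx 0.00049448$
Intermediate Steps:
$F = -300$ ($F = 4 \left(-75\right) = -300$)
$G = 3432$
$K{\left(X \right)} = 4 X^{2}$ ($K{\left(X \right)} = 2 X 2 X = 4 X^{2}$)
$f = -20470 + 4 \sqrt{3}$ ($f = \left(-23902 + 3432\right) + \sqrt{12021 - 11973} = -20470 + \sqrt{48} = -20470 + 4 \sqrt{3} \approx -20463.0$)
$\frac{K{\left(F \right)} \frac{1}{f}}{-35578} = \frac{4 \left(-300\right)^{2} \frac{1}{-20470 + 4 \sqrt{3}}}{-35578} = \frac{4 \cdot 90000}{-20470 + 4 \sqrt{3}} \left(- \frac{1}{35578}\right) = \frac{360000}{-20470 + 4 \sqrt{3}} \left(- \frac{1}{35578}\right) = - \frac{180000}{17789 \left(-20470 + 4 \sqrt{3}\right)}$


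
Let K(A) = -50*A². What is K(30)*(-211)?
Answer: 9495000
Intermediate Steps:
K(30)*(-211) = -50*30²*(-211) = -50*900*(-211) = -45000*(-211) = 9495000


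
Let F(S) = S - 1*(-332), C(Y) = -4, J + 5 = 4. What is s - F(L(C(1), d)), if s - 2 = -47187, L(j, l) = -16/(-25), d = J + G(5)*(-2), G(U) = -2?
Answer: -1187941/25 ≈ -47518.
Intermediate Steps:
J = -1 (J = -5 + 4 = -1)
d = 3 (d = -1 - 2*(-2) = -1 + 4 = 3)
L(j, l) = 16/25 (L(j, l) = -16*(-1)/25 = -1*(-16/25) = 16/25)
s = -47185 (s = 2 - 47187 = -47185)
F(S) = 332 + S (F(S) = S + 332 = 332 + S)
s - F(L(C(1), d)) = -47185 - (332 + 16/25) = -47185 - 1*8316/25 = -47185 - 8316/25 = -1187941/25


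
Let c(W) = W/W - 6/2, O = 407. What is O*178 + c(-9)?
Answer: 72444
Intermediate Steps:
c(W) = -2 (c(W) = 1 - 6*½ = 1 - 3 = -2)
O*178 + c(-9) = 407*178 - 2 = 72446 - 2 = 72444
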